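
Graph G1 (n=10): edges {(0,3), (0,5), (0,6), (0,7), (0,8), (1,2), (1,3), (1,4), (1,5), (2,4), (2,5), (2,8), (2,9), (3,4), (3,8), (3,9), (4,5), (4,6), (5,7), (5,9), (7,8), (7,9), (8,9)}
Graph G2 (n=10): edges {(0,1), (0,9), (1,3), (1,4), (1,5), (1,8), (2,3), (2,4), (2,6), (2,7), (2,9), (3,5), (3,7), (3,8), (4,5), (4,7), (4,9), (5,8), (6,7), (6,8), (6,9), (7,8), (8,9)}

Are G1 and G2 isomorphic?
Yes, isomorphic

The graphs are isomorphic.
One valid mapping φ: V(G1) → V(G2): 0→9, 1→5, 2→3, 3→4, 4→1, 5→8, 6→0, 7→6, 8→2, 9→7

Verify φ preserves adjacency — for each edge of G1, its image is an edge of G2:
  (0,3) → (φ(0),φ(3)) = (4,9) ∈ E(G2) ✓
  (0,5) → (φ(0),φ(5)) = (8,9) ∈ E(G2) ✓
  (0,6) → (φ(0),φ(6)) = (0,9) ∈ E(G2) ✓
  (0,7) → (φ(0),φ(7)) = (6,9) ∈ E(G2) ✓
  (0,8) → (φ(0),φ(8)) = (2,9) ∈ E(G2) ✓
  (1,2) → (φ(1),φ(2)) = (3,5) ∈ E(G2) ✓
  (1,3) → (φ(1),φ(3)) = (4,5) ∈ E(G2) ✓
  (1,4) → (φ(1),φ(4)) = (1,5) ∈ E(G2) ✓
  (1,5) → (φ(1),φ(5)) = (5,8) ∈ E(G2) ✓
  (2,4) → (φ(2),φ(4)) = (1,3) ∈ E(G2) ✓
  (2,5) → (φ(2),φ(5)) = (3,8) ∈ E(G2) ✓
  (2,8) → (φ(2),φ(8)) = (2,3) ∈ E(G2) ✓
  (2,9) → (φ(2),φ(9)) = (3,7) ∈ E(G2) ✓
  (3,4) → (φ(3),φ(4)) = (1,4) ∈ E(G2) ✓
  (3,8) → (φ(3),φ(8)) = (2,4) ∈ E(G2) ✓
  (3,9) → (φ(3),φ(9)) = (4,7) ∈ E(G2) ✓
  (4,5) → (φ(4),φ(5)) = (1,8) ∈ E(G2) ✓
  (4,6) → (φ(4),φ(6)) = (0,1) ∈ E(G2) ✓
  (5,7) → (φ(5),φ(7)) = (6,8) ∈ E(G2) ✓
  (5,9) → (φ(5),φ(9)) = (7,8) ∈ E(G2) ✓
  (7,8) → (φ(7),φ(8)) = (2,6) ∈ E(G2) ✓
  (7,9) → (φ(7),φ(9)) = (6,7) ∈ E(G2) ✓
  (8,9) → (φ(8),φ(9)) = (2,7) ∈ E(G2) ✓
All 23 edges of G1 map to edges of G2, and |E(G1)| = |E(G2)| = 23, so φ is a bijection on edges as well as vertices. Hence G1 ≅ G2.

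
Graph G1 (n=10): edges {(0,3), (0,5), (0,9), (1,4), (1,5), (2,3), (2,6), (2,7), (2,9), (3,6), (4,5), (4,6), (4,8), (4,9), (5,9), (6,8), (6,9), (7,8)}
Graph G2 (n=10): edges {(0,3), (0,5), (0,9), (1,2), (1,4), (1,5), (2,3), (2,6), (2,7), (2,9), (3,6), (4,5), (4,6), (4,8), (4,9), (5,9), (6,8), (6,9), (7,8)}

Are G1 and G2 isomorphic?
No, not isomorphic

The graphs are NOT isomorphic.

Counting edges: G1 has 18 edge(s); G2 has 19 edge(s).
Edge count is an isomorphism invariant (a bijection on vertices induces a bijection on edges), so differing edge counts rule out isomorphism.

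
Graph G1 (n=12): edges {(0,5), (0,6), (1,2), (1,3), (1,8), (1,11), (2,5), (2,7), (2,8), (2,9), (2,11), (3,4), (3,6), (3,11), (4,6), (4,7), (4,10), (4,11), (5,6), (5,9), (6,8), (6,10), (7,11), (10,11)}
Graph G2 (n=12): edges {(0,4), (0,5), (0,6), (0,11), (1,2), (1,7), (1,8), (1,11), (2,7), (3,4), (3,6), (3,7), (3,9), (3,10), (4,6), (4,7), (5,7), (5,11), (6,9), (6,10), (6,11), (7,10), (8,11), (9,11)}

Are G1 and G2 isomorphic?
Yes, isomorphic

The graphs are isomorphic.
One valid mapping φ: V(G1) → V(G2): 0→2, 1→0, 2→11, 3→4, 4→3, 5→1, 6→7, 7→9, 8→5, 9→8, 10→10, 11→6

Verify φ preserves adjacency — for each edge of G1, its image is an edge of G2:
  (0,5) → (φ(0),φ(5)) = (1,2) ∈ E(G2) ✓
  (0,6) → (φ(0),φ(6)) = (2,7) ∈ E(G2) ✓
  (1,2) → (φ(1),φ(2)) = (0,11) ∈ E(G2) ✓
  (1,3) → (φ(1),φ(3)) = (0,4) ∈ E(G2) ✓
  (1,8) → (φ(1),φ(8)) = (0,5) ∈ E(G2) ✓
  (1,11) → (φ(1),φ(11)) = (0,6) ∈ E(G2) ✓
  (2,5) → (φ(2),φ(5)) = (1,11) ∈ E(G2) ✓
  (2,7) → (φ(2),φ(7)) = (9,11) ∈ E(G2) ✓
  (2,8) → (φ(2),φ(8)) = (5,11) ∈ E(G2) ✓
  (2,9) → (φ(2),φ(9)) = (8,11) ∈ E(G2) ✓
  (2,11) → (φ(2),φ(11)) = (6,11) ∈ E(G2) ✓
  (3,4) → (φ(3),φ(4)) = (3,4) ∈ E(G2) ✓
  (3,6) → (φ(3),φ(6)) = (4,7) ∈ E(G2) ✓
  (3,11) → (φ(3),φ(11)) = (4,6) ∈ E(G2) ✓
  (4,6) → (φ(4),φ(6)) = (3,7) ∈ E(G2) ✓
  (4,7) → (φ(4),φ(7)) = (3,9) ∈ E(G2) ✓
  (4,10) → (φ(4),φ(10)) = (3,10) ∈ E(G2) ✓
  (4,11) → (φ(4),φ(11)) = (3,6) ∈ E(G2) ✓
  (5,6) → (φ(5),φ(6)) = (1,7) ∈ E(G2) ✓
  (5,9) → (φ(5),φ(9)) = (1,8) ∈ E(G2) ✓
  (6,8) → (φ(6),φ(8)) = (5,7) ∈ E(G2) ✓
  (6,10) → (φ(6),φ(10)) = (7,10) ∈ E(G2) ✓
  (7,11) → (φ(7),φ(11)) = (6,9) ∈ E(G2) ✓
  (10,11) → (φ(10),φ(11)) = (6,10) ∈ E(G2) ✓
All 24 edges of G1 map to edges of G2, and |E(G1)| = |E(G2)| = 24, so φ is a bijection on edges as well as vertices. Hence G1 ≅ G2.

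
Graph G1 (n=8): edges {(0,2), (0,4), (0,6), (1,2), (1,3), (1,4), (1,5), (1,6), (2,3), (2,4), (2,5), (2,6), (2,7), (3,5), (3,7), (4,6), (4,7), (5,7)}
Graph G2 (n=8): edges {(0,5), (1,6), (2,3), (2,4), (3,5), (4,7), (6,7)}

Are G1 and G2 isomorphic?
No, not isomorphic

The graphs are NOT isomorphic.

Degrees in G1: deg(0)=3, deg(1)=5, deg(2)=7, deg(3)=4, deg(4)=5, deg(5)=4, deg(6)=4, deg(7)=4.
Sorted degree sequence of G1: [7, 5, 5, 4, 4, 4, 4, 3].
Degrees in G2: deg(0)=1, deg(1)=1, deg(2)=2, deg(3)=2, deg(4)=2, deg(5)=2, deg(6)=2, deg(7)=2.
Sorted degree sequence of G2: [2, 2, 2, 2, 2, 2, 1, 1].
The (sorted) degree sequence is an isomorphism invariant, so since G1 and G2 have different degree sequences they cannot be isomorphic.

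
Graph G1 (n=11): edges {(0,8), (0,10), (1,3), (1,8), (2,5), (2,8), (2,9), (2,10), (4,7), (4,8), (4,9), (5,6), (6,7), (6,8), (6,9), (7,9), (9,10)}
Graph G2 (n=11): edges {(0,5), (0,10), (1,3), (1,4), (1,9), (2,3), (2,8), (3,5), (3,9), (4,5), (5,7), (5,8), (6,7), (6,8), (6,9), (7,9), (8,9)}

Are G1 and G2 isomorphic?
Yes, isomorphic

The graphs are isomorphic.
One valid mapping φ: V(G1) → V(G2): 0→4, 1→0, 2→3, 3→10, 4→7, 5→2, 6→8, 7→6, 8→5, 9→9, 10→1

Verify φ preserves adjacency — for each edge of G1, its image is an edge of G2:
  (0,8) → (φ(0),φ(8)) = (4,5) ∈ E(G2) ✓
  (0,10) → (φ(0),φ(10)) = (1,4) ∈ E(G2) ✓
  (1,3) → (φ(1),φ(3)) = (0,10) ∈ E(G2) ✓
  (1,8) → (φ(1),φ(8)) = (0,5) ∈ E(G2) ✓
  (2,5) → (φ(2),φ(5)) = (2,3) ∈ E(G2) ✓
  (2,8) → (φ(2),φ(8)) = (3,5) ∈ E(G2) ✓
  (2,9) → (φ(2),φ(9)) = (3,9) ∈ E(G2) ✓
  (2,10) → (φ(2),φ(10)) = (1,3) ∈ E(G2) ✓
  (4,7) → (φ(4),φ(7)) = (6,7) ∈ E(G2) ✓
  (4,8) → (φ(4),φ(8)) = (5,7) ∈ E(G2) ✓
  (4,9) → (φ(4),φ(9)) = (7,9) ∈ E(G2) ✓
  (5,6) → (φ(5),φ(6)) = (2,8) ∈ E(G2) ✓
  (6,7) → (φ(6),φ(7)) = (6,8) ∈ E(G2) ✓
  (6,8) → (φ(6),φ(8)) = (5,8) ∈ E(G2) ✓
  (6,9) → (φ(6),φ(9)) = (8,9) ∈ E(G2) ✓
  (7,9) → (φ(7),φ(9)) = (6,9) ∈ E(G2) ✓
  (9,10) → (φ(9),φ(10)) = (1,9) ∈ E(G2) ✓
All 17 edges of G1 map to edges of G2, and |E(G1)| = |E(G2)| = 17, so φ is a bijection on edges as well as vertices. Hence G1 ≅ G2.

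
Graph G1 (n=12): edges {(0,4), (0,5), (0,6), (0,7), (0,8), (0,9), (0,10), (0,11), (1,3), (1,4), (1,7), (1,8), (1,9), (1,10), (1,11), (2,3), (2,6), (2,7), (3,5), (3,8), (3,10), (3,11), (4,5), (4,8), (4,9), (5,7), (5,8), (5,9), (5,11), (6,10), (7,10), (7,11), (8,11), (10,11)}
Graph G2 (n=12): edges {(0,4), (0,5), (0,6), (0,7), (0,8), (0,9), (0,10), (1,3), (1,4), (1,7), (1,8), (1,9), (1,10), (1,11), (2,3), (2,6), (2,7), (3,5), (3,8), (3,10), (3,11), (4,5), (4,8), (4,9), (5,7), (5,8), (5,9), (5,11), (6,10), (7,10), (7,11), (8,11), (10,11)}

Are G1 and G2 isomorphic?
No, not isomorphic

The graphs are NOT isomorphic.

Counting edges: G1 has 34 edge(s); G2 has 33 edge(s).
Edge count is an isomorphism invariant (a bijection on vertices induces a bijection on edges), so differing edge counts rule out isomorphism.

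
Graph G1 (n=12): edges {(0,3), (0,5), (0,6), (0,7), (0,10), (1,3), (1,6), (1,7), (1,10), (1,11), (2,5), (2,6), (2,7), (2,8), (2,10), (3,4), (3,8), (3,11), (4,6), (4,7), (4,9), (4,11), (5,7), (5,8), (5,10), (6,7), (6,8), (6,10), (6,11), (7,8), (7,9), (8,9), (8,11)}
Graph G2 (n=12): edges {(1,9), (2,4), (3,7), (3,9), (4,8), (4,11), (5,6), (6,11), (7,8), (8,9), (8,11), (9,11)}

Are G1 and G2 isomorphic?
No, not isomorphic

The graphs are NOT isomorphic.

Connected components of G1: 1 component(s) with vertex sets [[0, 1, 2, 3, 4, 5, 6, 7, 8, 9, 10, 11]], sizes [12].
Connected components of G2: 3 component(s) with vertex sets [[0], [10], [1, 2, 3, 4, 5, 6, 7, 8, 9, 11]], sizes [1, 1, 10].
The number of connected components (and the multiset of component sizes) is an isomorphism invariant — an isomorphism maps each component of G1 bijectively onto a component of G2. Since G1 has 1 component(s) and G2 has 3, they cannot be isomorphic.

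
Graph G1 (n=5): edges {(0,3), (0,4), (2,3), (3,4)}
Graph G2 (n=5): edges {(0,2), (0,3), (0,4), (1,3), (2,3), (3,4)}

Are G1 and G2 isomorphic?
No, not isomorphic

The graphs are NOT isomorphic.

Counting edges: G1 has 4 edge(s); G2 has 6 edge(s).
Edge count is an isomorphism invariant (a bijection on vertices induces a bijection on edges), so differing edge counts rule out isomorphism.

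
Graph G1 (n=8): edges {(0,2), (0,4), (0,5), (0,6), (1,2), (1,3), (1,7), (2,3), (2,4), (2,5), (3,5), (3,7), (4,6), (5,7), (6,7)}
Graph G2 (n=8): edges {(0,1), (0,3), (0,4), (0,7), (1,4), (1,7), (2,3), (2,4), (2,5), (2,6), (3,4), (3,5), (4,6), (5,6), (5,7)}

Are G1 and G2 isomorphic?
Yes, isomorphic

The graphs are isomorphic.
One valid mapping φ: V(G1) → V(G2): 0→0, 1→6, 2→4, 3→2, 4→1, 5→3, 6→7, 7→5

Verify φ preserves adjacency — for each edge of G1, its image is an edge of G2:
  (0,2) → (φ(0),φ(2)) = (0,4) ∈ E(G2) ✓
  (0,4) → (φ(0),φ(4)) = (0,1) ∈ E(G2) ✓
  (0,5) → (φ(0),φ(5)) = (0,3) ∈ E(G2) ✓
  (0,6) → (φ(0),φ(6)) = (0,7) ∈ E(G2) ✓
  (1,2) → (φ(1),φ(2)) = (4,6) ∈ E(G2) ✓
  (1,3) → (φ(1),φ(3)) = (2,6) ∈ E(G2) ✓
  (1,7) → (φ(1),φ(7)) = (5,6) ∈ E(G2) ✓
  (2,3) → (φ(2),φ(3)) = (2,4) ∈ E(G2) ✓
  (2,4) → (φ(2),φ(4)) = (1,4) ∈ E(G2) ✓
  (2,5) → (φ(2),φ(5)) = (3,4) ∈ E(G2) ✓
  (3,5) → (φ(3),φ(5)) = (2,3) ∈ E(G2) ✓
  (3,7) → (φ(3),φ(7)) = (2,5) ∈ E(G2) ✓
  (4,6) → (φ(4),φ(6)) = (1,7) ∈ E(G2) ✓
  (5,7) → (φ(5),φ(7)) = (3,5) ∈ E(G2) ✓
  (6,7) → (φ(6),φ(7)) = (5,7) ∈ E(G2) ✓
All 15 edges of G1 map to edges of G2, and |E(G1)| = |E(G2)| = 15, so φ is a bijection on edges as well as vertices. Hence G1 ≅ G2.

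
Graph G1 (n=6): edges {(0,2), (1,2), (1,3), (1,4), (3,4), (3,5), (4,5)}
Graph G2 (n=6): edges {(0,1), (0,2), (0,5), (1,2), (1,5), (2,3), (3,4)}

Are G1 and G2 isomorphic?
Yes, isomorphic

The graphs are isomorphic.
One valid mapping φ: V(G1) → V(G2): 0→4, 1→2, 2→3, 3→0, 4→1, 5→5

Verify φ preserves adjacency — for each edge of G1, its image is an edge of G2:
  (0,2) → (φ(0),φ(2)) = (3,4) ∈ E(G2) ✓
  (1,2) → (φ(1),φ(2)) = (2,3) ∈ E(G2) ✓
  (1,3) → (φ(1),φ(3)) = (0,2) ∈ E(G2) ✓
  (1,4) → (φ(1),φ(4)) = (1,2) ∈ E(G2) ✓
  (3,4) → (φ(3),φ(4)) = (0,1) ∈ E(G2) ✓
  (3,5) → (φ(3),φ(5)) = (0,5) ∈ E(G2) ✓
  (4,5) → (φ(4),φ(5)) = (1,5) ∈ E(G2) ✓
All 7 edges of G1 map to edges of G2, and |E(G1)| = |E(G2)| = 7, so φ is a bijection on edges as well as vertices. Hence G1 ≅ G2.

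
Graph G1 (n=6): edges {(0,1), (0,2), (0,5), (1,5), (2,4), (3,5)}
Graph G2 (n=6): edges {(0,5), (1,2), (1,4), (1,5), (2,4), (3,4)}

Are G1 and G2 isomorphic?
Yes, isomorphic

The graphs are isomorphic.
One valid mapping φ: V(G1) → V(G2): 0→1, 1→2, 2→5, 3→3, 4→0, 5→4

Verify φ preserves adjacency — for each edge of G1, its image is an edge of G2:
  (0,1) → (φ(0),φ(1)) = (1,2) ∈ E(G2) ✓
  (0,2) → (φ(0),φ(2)) = (1,5) ∈ E(G2) ✓
  (0,5) → (φ(0),φ(5)) = (1,4) ∈ E(G2) ✓
  (1,5) → (φ(1),φ(5)) = (2,4) ∈ E(G2) ✓
  (2,4) → (φ(2),φ(4)) = (0,5) ∈ E(G2) ✓
  (3,5) → (φ(3),φ(5)) = (3,4) ∈ E(G2) ✓
All 6 edges of G1 map to edges of G2, and |E(G1)| = |E(G2)| = 6, so φ is a bijection on edges as well as vertices. Hence G1 ≅ G2.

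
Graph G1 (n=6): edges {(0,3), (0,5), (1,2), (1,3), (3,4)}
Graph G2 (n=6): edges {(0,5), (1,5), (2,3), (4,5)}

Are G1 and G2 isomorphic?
No, not isomorphic

The graphs are NOT isomorphic.

Degrees in G1: deg(0)=2, deg(1)=2, deg(2)=1, deg(3)=3, deg(4)=1, deg(5)=1.
Sorted degree sequence of G1: [3, 2, 2, 1, 1, 1].
Degrees in G2: deg(0)=1, deg(1)=1, deg(2)=1, deg(3)=1, deg(4)=1, deg(5)=3.
Sorted degree sequence of G2: [3, 1, 1, 1, 1, 1].
The (sorted) degree sequence is an isomorphism invariant, so since G1 and G2 have different degree sequences they cannot be isomorphic.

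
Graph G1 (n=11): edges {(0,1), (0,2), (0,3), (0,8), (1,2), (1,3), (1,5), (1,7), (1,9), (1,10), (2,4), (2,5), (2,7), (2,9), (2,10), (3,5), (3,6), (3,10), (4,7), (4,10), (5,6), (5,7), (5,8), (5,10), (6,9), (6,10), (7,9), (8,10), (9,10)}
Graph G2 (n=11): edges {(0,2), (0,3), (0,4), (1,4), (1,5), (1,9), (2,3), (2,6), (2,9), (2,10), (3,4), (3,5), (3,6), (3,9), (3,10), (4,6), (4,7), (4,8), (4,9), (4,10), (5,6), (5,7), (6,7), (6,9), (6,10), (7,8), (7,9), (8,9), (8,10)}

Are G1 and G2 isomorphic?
Yes, isomorphic

The graphs are isomorphic.
One valid mapping φ: V(G1) → V(G2): 0→5, 1→6, 2→3, 3→7, 4→0, 5→9, 6→8, 7→2, 8→1, 9→10, 10→4

Verify φ preserves adjacency — for each edge of G1, its image is an edge of G2:
  (0,1) → (φ(0),φ(1)) = (5,6) ∈ E(G2) ✓
  (0,2) → (φ(0),φ(2)) = (3,5) ∈ E(G2) ✓
  (0,3) → (φ(0),φ(3)) = (5,7) ∈ E(G2) ✓
  (0,8) → (φ(0),φ(8)) = (1,5) ∈ E(G2) ✓
  (1,2) → (φ(1),φ(2)) = (3,6) ∈ E(G2) ✓
  (1,3) → (φ(1),φ(3)) = (6,7) ∈ E(G2) ✓
  (1,5) → (φ(1),φ(5)) = (6,9) ∈ E(G2) ✓
  (1,7) → (φ(1),φ(7)) = (2,6) ∈ E(G2) ✓
  (1,9) → (φ(1),φ(9)) = (6,10) ∈ E(G2) ✓
  (1,10) → (φ(1),φ(10)) = (4,6) ∈ E(G2) ✓
  (2,4) → (φ(2),φ(4)) = (0,3) ∈ E(G2) ✓
  (2,5) → (φ(2),φ(5)) = (3,9) ∈ E(G2) ✓
  (2,7) → (φ(2),φ(7)) = (2,3) ∈ E(G2) ✓
  (2,9) → (φ(2),φ(9)) = (3,10) ∈ E(G2) ✓
  (2,10) → (φ(2),φ(10)) = (3,4) ∈ E(G2) ✓
  (3,5) → (φ(3),φ(5)) = (7,9) ∈ E(G2) ✓
  (3,6) → (φ(3),φ(6)) = (7,8) ∈ E(G2) ✓
  (3,10) → (φ(3),φ(10)) = (4,7) ∈ E(G2) ✓
  (4,7) → (φ(4),φ(7)) = (0,2) ∈ E(G2) ✓
  (4,10) → (φ(4),φ(10)) = (0,4) ∈ E(G2) ✓
  (5,6) → (φ(5),φ(6)) = (8,9) ∈ E(G2) ✓
  (5,7) → (φ(5),φ(7)) = (2,9) ∈ E(G2) ✓
  (5,8) → (φ(5),φ(8)) = (1,9) ∈ E(G2) ✓
  (5,10) → (φ(5),φ(10)) = (4,9) ∈ E(G2) ✓
  (6,9) → (φ(6),φ(9)) = (8,10) ∈ E(G2) ✓
  (6,10) → (φ(6),φ(10)) = (4,8) ∈ E(G2) ✓
  (7,9) → (φ(7),φ(9)) = (2,10) ∈ E(G2) ✓
  (8,10) → (φ(8),φ(10)) = (1,4) ∈ E(G2) ✓
  (9,10) → (φ(9),φ(10)) = (4,10) ∈ E(G2) ✓
All 29 edges of G1 map to edges of G2, and |E(G1)| = |E(G2)| = 29, so φ is a bijection on edges as well as vertices. Hence G1 ≅ G2.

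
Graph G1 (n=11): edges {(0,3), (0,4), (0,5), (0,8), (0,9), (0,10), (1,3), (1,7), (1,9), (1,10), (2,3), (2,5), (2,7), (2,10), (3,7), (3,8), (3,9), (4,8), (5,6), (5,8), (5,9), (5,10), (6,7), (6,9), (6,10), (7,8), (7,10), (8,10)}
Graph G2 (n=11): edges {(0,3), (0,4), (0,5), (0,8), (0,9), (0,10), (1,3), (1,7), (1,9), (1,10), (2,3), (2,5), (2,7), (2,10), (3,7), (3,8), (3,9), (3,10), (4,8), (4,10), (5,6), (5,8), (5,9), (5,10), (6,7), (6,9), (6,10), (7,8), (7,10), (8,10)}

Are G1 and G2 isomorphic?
No, not isomorphic

The graphs are NOT isomorphic.

Counting edges: G1 has 28 edge(s); G2 has 30 edge(s).
Edge count is an isomorphism invariant (a bijection on vertices induces a bijection on edges), so differing edge counts rule out isomorphism.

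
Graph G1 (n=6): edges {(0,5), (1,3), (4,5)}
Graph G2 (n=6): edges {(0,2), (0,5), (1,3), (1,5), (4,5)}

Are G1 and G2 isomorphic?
No, not isomorphic

The graphs are NOT isomorphic.

Counting edges: G1 has 3 edge(s); G2 has 5 edge(s).
Edge count is an isomorphism invariant (a bijection on vertices induces a bijection on edges), so differing edge counts rule out isomorphism.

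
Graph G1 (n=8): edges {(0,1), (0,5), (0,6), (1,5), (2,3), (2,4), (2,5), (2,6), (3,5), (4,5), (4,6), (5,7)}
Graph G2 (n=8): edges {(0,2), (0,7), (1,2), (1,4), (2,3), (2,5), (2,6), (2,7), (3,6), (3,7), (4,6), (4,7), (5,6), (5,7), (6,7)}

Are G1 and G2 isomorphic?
No, not isomorphic

The graphs are NOT isomorphic.

Degrees in G1: deg(0)=3, deg(1)=2, deg(2)=4, deg(3)=2, deg(4)=3, deg(5)=6, deg(6)=3, deg(7)=1.
Sorted degree sequence of G1: [6, 4, 3, 3, 3, 2, 2, 1].
Degrees in G2: deg(0)=2, deg(1)=2, deg(2)=6, deg(3)=3, deg(4)=3, deg(5)=3, deg(6)=5, deg(7)=6.
Sorted degree sequence of G2: [6, 6, 5, 3, 3, 3, 2, 2].
The (sorted) degree sequence is an isomorphism invariant, so since G1 and G2 have different degree sequences they cannot be isomorphic.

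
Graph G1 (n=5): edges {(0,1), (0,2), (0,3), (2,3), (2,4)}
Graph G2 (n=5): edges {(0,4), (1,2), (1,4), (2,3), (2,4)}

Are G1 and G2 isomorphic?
Yes, isomorphic

The graphs are isomorphic.
One valid mapping φ: V(G1) → V(G2): 0→4, 1→0, 2→2, 3→1, 4→3

Verify φ preserves adjacency — for each edge of G1, its image is an edge of G2:
  (0,1) → (φ(0),φ(1)) = (0,4) ∈ E(G2) ✓
  (0,2) → (φ(0),φ(2)) = (2,4) ∈ E(G2) ✓
  (0,3) → (φ(0),φ(3)) = (1,4) ∈ E(G2) ✓
  (2,3) → (φ(2),φ(3)) = (1,2) ∈ E(G2) ✓
  (2,4) → (φ(2),φ(4)) = (2,3) ∈ E(G2) ✓
All 5 edges of G1 map to edges of G2, and |E(G1)| = |E(G2)| = 5, so φ is a bijection on edges as well as vertices. Hence G1 ≅ G2.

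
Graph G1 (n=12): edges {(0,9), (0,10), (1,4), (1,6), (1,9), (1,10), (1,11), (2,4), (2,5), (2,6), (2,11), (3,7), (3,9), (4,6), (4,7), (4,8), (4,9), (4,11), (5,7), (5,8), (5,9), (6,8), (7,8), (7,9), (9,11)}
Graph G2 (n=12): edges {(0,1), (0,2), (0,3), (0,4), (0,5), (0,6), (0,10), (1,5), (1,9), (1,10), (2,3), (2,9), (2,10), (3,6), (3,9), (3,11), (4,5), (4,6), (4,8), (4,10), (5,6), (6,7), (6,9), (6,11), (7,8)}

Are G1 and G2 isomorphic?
Yes, isomorphic

The graphs are isomorphic.
One valid mapping φ: V(G1) → V(G2): 0→7, 1→4, 2→1, 3→11, 4→0, 5→9, 6→10, 7→3, 8→2, 9→6, 10→8, 11→5

Verify φ preserves adjacency — for each edge of G1, its image is an edge of G2:
  (0,9) → (φ(0),φ(9)) = (6,7) ∈ E(G2) ✓
  (0,10) → (φ(0),φ(10)) = (7,8) ∈ E(G2) ✓
  (1,4) → (φ(1),φ(4)) = (0,4) ∈ E(G2) ✓
  (1,6) → (φ(1),φ(6)) = (4,10) ∈ E(G2) ✓
  (1,9) → (φ(1),φ(9)) = (4,6) ∈ E(G2) ✓
  (1,10) → (φ(1),φ(10)) = (4,8) ∈ E(G2) ✓
  (1,11) → (φ(1),φ(11)) = (4,5) ∈ E(G2) ✓
  (2,4) → (φ(2),φ(4)) = (0,1) ∈ E(G2) ✓
  (2,5) → (φ(2),φ(5)) = (1,9) ∈ E(G2) ✓
  (2,6) → (φ(2),φ(6)) = (1,10) ∈ E(G2) ✓
  (2,11) → (φ(2),φ(11)) = (1,5) ∈ E(G2) ✓
  (3,7) → (φ(3),φ(7)) = (3,11) ∈ E(G2) ✓
  (3,9) → (φ(3),φ(9)) = (6,11) ∈ E(G2) ✓
  (4,6) → (φ(4),φ(6)) = (0,10) ∈ E(G2) ✓
  (4,7) → (φ(4),φ(7)) = (0,3) ∈ E(G2) ✓
  (4,8) → (φ(4),φ(8)) = (0,2) ∈ E(G2) ✓
  (4,9) → (φ(4),φ(9)) = (0,6) ∈ E(G2) ✓
  (4,11) → (φ(4),φ(11)) = (0,5) ∈ E(G2) ✓
  (5,7) → (φ(5),φ(7)) = (3,9) ∈ E(G2) ✓
  (5,8) → (φ(5),φ(8)) = (2,9) ∈ E(G2) ✓
  (5,9) → (φ(5),φ(9)) = (6,9) ∈ E(G2) ✓
  (6,8) → (φ(6),φ(8)) = (2,10) ∈ E(G2) ✓
  (7,8) → (φ(7),φ(8)) = (2,3) ∈ E(G2) ✓
  (7,9) → (φ(7),φ(9)) = (3,6) ∈ E(G2) ✓
  (9,11) → (φ(9),φ(11)) = (5,6) ∈ E(G2) ✓
All 25 edges of G1 map to edges of G2, and |E(G1)| = |E(G2)| = 25, so φ is a bijection on edges as well as vertices. Hence G1 ≅ G2.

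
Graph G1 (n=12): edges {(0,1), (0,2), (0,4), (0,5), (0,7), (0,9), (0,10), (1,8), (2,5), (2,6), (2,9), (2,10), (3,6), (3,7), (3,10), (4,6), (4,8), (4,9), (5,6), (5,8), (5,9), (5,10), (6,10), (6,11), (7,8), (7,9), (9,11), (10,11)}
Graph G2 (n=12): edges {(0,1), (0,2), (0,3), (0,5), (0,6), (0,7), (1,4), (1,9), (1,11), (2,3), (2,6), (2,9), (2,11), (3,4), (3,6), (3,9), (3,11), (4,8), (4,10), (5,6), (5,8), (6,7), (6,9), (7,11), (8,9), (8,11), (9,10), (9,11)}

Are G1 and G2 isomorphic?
Yes, isomorphic

The graphs are isomorphic.
One valid mapping φ: V(G1) → V(G2): 0→9, 1→10, 2→2, 3→5, 4→1, 5→3, 6→0, 7→8, 8→4, 9→11, 10→6, 11→7

Verify φ preserves adjacency — for each edge of G1, its image is an edge of G2:
  (0,1) → (φ(0),φ(1)) = (9,10) ∈ E(G2) ✓
  (0,2) → (φ(0),φ(2)) = (2,9) ∈ E(G2) ✓
  (0,4) → (φ(0),φ(4)) = (1,9) ∈ E(G2) ✓
  (0,5) → (φ(0),φ(5)) = (3,9) ∈ E(G2) ✓
  (0,7) → (φ(0),φ(7)) = (8,9) ∈ E(G2) ✓
  (0,9) → (φ(0),φ(9)) = (9,11) ∈ E(G2) ✓
  (0,10) → (φ(0),φ(10)) = (6,9) ∈ E(G2) ✓
  (1,8) → (φ(1),φ(8)) = (4,10) ∈ E(G2) ✓
  (2,5) → (φ(2),φ(5)) = (2,3) ∈ E(G2) ✓
  (2,6) → (φ(2),φ(6)) = (0,2) ∈ E(G2) ✓
  (2,9) → (φ(2),φ(9)) = (2,11) ∈ E(G2) ✓
  (2,10) → (φ(2),φ(10)) = (2,6) ∈ E(G2) ✓
  (3,6) → (φ(3),φ(6)) = (0,5) ∈ E(G2) ✓
  (3,7) → (φ(3),φ(7)) = (5,8) ∈ E(G2) ✓
  (3,10) → (φ(3),φ(10)) = (5,6) ∈ E(G2) ✓
  (4,6) → (φ(4),φ(6)) = (0,1) ∈ E(G2) ✓
  (4,8) → (φ(4),φ(8)) = (1,4) ∈ E(G2) ✓
  (4,9) → (φ(4),φ(9)) = (1,11) ∈ E(G2) ✓
  (5,6) → (φ(5),φ(6)) = (0,3) ∈ E(G2) ✓
  (5,8) → (φ(5),φ(8)) = (3,4) ∈ E(G2) ✓
  (5,9) → (φ(5),φ(9)) = (3,11) ∈ E(G2) ✓
  (5,10) → (φ(5),φ(10)) = (3,6) ∈ E(G2) ✓
  (6,10) → (φ(6),φ(10)) = (0,6) ∈ E(G2) ✓
  (6,11) → (φ(6),φ(11)) = (0,7) ∈ E(G2) ✓
  (7,8) → (φ(7),φ(8)) = (4,8) ∈ E(G2) ✓
  (7,9) → (φ(7),φ(9)) = (8,11) ∈ E(G2) ✓
  (9,11) → (φ(9),φ(11)) = (7,11) ∈ E(G2) ✓
  (10,11) → (φ(10),φ(11)) = (6,7) ∈ E(G2) ✓
All 28 edges of G1 map to edges of G2, and |E(G1)| = |E(G2)| = 28, so φ is a bijection on edges as well as vertices. Hence G1 ≅ G2.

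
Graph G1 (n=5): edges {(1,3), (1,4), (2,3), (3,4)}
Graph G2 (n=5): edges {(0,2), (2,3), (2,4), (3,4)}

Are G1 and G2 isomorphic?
Yes, isomorphic

The graphs are isomorphic.
One valid mapping φ: V(G1) → V(G2): 0→1, 1→4, 2→0, 3→2, 4→3

Verify φ preserves adjacency — for each edge of G1, its image is an edge of G2:
  (1,3) → (φ(1),φ(3)) = (2,4) ∈ E(G2) ✓
  (1,4) → (φ(1),φ(4)) = (3,4) ∈ E(G2) ✓
  (2,3) → (φ(2),φ(3)) = (0,2) ∈ E(G2) ✓
  (3,4) → (φ(3),φ(4)) = (2,3) ∈ E(G2) ✓
All 4 edges of G1 map to edges of G2, and |E(G1)| = |E(G2)| = 4, so φ is a bijection on edges as well as vertices. Hence G1 ≅ G2.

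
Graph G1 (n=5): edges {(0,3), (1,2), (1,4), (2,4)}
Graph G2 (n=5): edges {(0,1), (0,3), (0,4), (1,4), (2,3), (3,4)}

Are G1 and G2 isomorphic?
No, not isomorphic

The graphs are NOT isomorphic.

Degrees in G1: deg(0)=1, deg(1)=2, deg(2)=2, deg(3)=1, deg(4)=2.
Sorted degree sequence of G1: [2, 2, 2, 1, 1].
Degrees in G2: deg(0)=3, deg(1)=2, deg(2)=1, deg(3)=3, deg(4)=3.
Sorted degree sequence of G2: [3, 3, 3, 2, 1].
The (sorted) degree sequence is an isomorphism invariant, so since G1 and G2 have different degree sequences they cannot be isomorphic.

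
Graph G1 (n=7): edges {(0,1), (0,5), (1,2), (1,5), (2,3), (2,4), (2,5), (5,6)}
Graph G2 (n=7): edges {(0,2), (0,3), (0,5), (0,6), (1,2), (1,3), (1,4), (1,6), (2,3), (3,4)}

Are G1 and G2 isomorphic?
No, not isomorphic

The graphs are NOT isomorphic.

Counting triangles (3-cliques): G1 has 2, G2 has 3.
Triangle count is an isomorphism invariant, so differing triangle counts rule out isomorphism.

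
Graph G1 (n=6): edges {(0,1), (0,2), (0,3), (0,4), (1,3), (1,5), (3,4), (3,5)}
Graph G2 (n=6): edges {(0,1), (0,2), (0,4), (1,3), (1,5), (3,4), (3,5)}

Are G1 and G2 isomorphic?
No, not isomorphic

The graphs are NOT isomorphic.

Counting edges: G1 has 8 edge(s); G2 has 7 edge(s).
Edge count is an isomorphism invariant (a bijection on vertices induces a bijection on edges), so differing edge counts rule out isomorphism.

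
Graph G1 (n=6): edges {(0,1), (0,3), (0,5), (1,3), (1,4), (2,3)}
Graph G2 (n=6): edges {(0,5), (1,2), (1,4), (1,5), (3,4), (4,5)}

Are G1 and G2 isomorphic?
Yes, isomorphic

The graphs are isomorphic.
One valid mapping φ: V(G1) → V(G2): 0→5, 1→4, 2→2, 3→1, 4→3, 5→0

Verify φ preserves adjacency — for each edge of G1, its image is an edge of G2:
  (0,1) → (φ(0),φ(1)) = (4,5) ∈ E(G2) ✓
  (0,3) → (φ(0),φ(3)) = (1,5) ∈ E(G2) ✓
  (0,5) → (φ(0),φ(5)) = (0,5) ∈ E(G2) ✓
  (1,3) → (φ(1),φ(3)) = (1,4) ∈ E(G2) ✓
  (1,4) → (φ(1),φ(4)) = (3,4) ∈ E(G2) ✓
  (2,3) → (φ(2),φ(3)) = (1,2) ∈ E(G2) ✓
All 6 edges of G1 map to edges of G2, and |E(G1)| = |E(G2)| = 6, so φ is a bijection on edges as well as vertices. Hence G1 ≅ G2.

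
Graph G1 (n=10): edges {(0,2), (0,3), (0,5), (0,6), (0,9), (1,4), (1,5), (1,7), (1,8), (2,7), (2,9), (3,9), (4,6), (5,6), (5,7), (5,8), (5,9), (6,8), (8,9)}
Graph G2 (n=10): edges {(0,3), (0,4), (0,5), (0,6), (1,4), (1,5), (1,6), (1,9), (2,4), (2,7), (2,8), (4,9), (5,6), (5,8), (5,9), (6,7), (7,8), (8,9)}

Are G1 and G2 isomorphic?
No, not isomorphic

The graphs are NOT isomorphic.

Counting triangles (3-cliques): G1 has 8, G2 has 6.
Triangle count is an isomorphism invariant, so differing triangle counts rule out isomorphism.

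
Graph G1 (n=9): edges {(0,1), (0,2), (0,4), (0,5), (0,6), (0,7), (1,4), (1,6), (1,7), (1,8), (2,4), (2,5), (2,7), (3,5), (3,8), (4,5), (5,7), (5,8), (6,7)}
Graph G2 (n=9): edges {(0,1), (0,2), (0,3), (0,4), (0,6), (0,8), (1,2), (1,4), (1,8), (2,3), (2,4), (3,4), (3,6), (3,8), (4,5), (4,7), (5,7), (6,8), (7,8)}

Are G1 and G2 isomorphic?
Yes, isomorphic

The graphs are isomorphic.
One valid mapping φ: V(G1) → V(G2): 0→0, 1→8, 2→2, 3→5, 4→1, 5→4, 6→6, 7→3, 8→7

Verify φ preserves adjacency — for each edge of G1, its image is an edge of G2:
  (0,1) → (φ(0),φ(1)) = (0,8) ∈ E(G2) ✓
  (0,2) → (φ(0),φ(2)) = (0,2) ∈ E(G2) ✓
  (0,4) → (φ(0),φ(4)) = (0,1) ∈ E(G2) ✓
  (0,5) → (φ(0),φ(5)) = (0,4) ∈ E(G2) ✓
  (0,6) → (φ(0),φ(6)) = (0,6) ∈ E(G2) ✓
  (0,7) → (φ(0),φ(7)) = (0,3) ∈ E(G2) ✓
  (1,4) → (φ(1),φ(4)) = (1,8) ∈ E(G2) ✓
  (1,6) → (φ(1),φ(6)) = (6,8) ∈ E(G2) ✓
  (1,7) → (φ(1),φ(7)) = (3,8) ∈ E(G2) ✓
  (1,8) → (φ(1),φ(8)) = (7,8) ∈ E(G2) ✓
  (2,4) → (φ(2),φ(4)) = (1,2) ∈ E(G2) ✓
  (2,5) → (φ(2),φ(5)) = (2,4) ∈ E(G2) ✓
  (2,7) → (φ(2),φ(7)) = (2,3) ∈ E(G2) ✓
  (3,5) → (φ(3),φ(5)) = (4,5) ∈ E(G2) ✓
  (3,8) → (φ(3),φ(8)) = (5,7) ∈ E(G2) ✓
  (4,5) → (φ(4),φ(5)) = (1,4) ∈ E(G2) ✓
  (5,7) → (φ(5),φ(7)) = (3,4) ∈ E(G2) ✓
  (5,8) → (φ(5),φ(8)) = (4,7) ∈ E(G2) ✓
  (6,7) → (φ(6),φ(7)) = (3,6) ∈ E(G2) ✓
All 19 edges of G1 map to edges of G2, and |E(G1)| = |E(G2)| = 19, so φ is a bijection on edges as well as vertices. Hence G1 ≅ G2.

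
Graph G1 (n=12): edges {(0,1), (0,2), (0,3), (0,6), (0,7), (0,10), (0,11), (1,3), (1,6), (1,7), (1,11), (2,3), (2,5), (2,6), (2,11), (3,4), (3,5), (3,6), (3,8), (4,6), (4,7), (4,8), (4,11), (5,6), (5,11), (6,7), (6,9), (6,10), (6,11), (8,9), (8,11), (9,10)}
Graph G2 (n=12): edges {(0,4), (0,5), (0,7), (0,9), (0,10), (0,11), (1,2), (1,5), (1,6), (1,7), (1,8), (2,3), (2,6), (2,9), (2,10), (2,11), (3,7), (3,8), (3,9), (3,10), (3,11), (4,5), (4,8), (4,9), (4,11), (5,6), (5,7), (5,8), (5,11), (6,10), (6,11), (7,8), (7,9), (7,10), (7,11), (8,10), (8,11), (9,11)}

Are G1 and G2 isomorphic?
No, not isomorphic

The graphs are NOT isomorphic.

Degrees in G1: deg(0)=7, deg(1)=5, deg(2)=5, deg(3)=7, deg(4)=5, deg(5)=4, deg(6)=10, deg(7)=4, deg(8)=4, deg(9)=3, deg(10)=3, deg(11)=7.
Sorted degree sequence of G1: [10, 7, 7, 7, 5, 5, 5, 4, 4, 4, 3, 3].
Degrees in G2: deg(0)=6, deg(1)=5, deg(2)=6, deg(3)=6, deg(4)=5, deg(5)=7, deg(6)=5, deg(7)=8, deg(8)=7, deg(9)=6, deg(10)=6, deg(11)=9.
Sorted degree sequence of G2: [9, 8, 7, 7, 6, 6, 6, 6, 6, 5, 5, 5].
The (sorted) degree sequence is an isomorphism invariant, so since G1 and G2 have different degree sequences they cannot be isomorphic.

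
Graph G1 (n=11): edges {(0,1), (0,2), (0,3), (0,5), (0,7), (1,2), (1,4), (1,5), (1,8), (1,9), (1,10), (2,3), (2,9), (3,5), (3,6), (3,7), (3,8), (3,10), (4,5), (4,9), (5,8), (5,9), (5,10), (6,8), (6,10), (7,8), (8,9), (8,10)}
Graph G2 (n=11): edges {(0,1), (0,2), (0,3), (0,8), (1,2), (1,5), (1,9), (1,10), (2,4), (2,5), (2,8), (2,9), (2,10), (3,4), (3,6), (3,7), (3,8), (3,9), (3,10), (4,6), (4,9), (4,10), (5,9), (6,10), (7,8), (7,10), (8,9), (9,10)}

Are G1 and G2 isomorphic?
Yes, isomorphic

The graphs are isomorphic.
One valid mapping φ: V(G1) → V(G2): 0→8, 1→2, 2→0, 3→3, 4→5, 5→9, 6→6, 7→7, 8→10, 9→1, 10→4

Verify φ preserves adjacency — for each edge of G1, its image is an edge of G2:
  (0,1) → (φ(0),φ(1)) = (2,8) ∈ E(G2) ✓
  (0,2) → (φ(0),φ(2)) = (0,8) ∈ E(G2) ✓
  (0,3) → (φ(0),φ(3)) = (3,8) ∈ E(G2) ✓
  (0,5) → (φ(0),φ(5)) = (8,9) ∈ E(G2) ✓
  (0,7) → (φ(0),φ(7)) = (7,8) ∈ E(G2) ✓
  (1,2) → (φ(1),φ(2)) = (0,2) ∈ E(G2) ✓
  (1,4) → (φ(1),φ(4)) = (2,5) ∈ E(G2) ✓
  (1,5) → (φ(1),φ(5)) = (2,9) ∈ E(G2) ✓
  (1,8) → (φ(1),φ(8)) = (2,10) ∈ E(G2) ✓
  (1,9) → (φ(1),φ(9)) = (1,2) ∈ E(G2) ✓
  (1,10) → (φ(1),φ(10)) = (2,4) ∈ E(G2) ✓
  (2,3) → (φ(2),φ(3)) = (0,3) ∈ E(G2) ✓
  (2,9) → (φ(2),φ(9)) = (0,1) ∈ E(G2) ✓
  (3,5) → (φ(3),φ(5)) = (3,9) ∈ E(G2) ✓
  (3,6) → (φ(3),φ(6)) = (3,6) ∈ E(G2) ✓
  (3,7) → (φ(3),φ(7)) = (3,7) ∈ E(G2) ✓
  (3,8) → (φ(3),φ(8)) = (3,10) ∈ E(G2) ✓
  (3,10) → (φ(3),φ(10)) = (3,4) ∈ E(G2) ✓
  (4,5) → (φ(4),φ(5)) = (5,9) ∈ E(G2) ✓
  (4,9) → (φ(4),φ(9)) = (1,5) ∈ E(G2) ✓
  (5,8) → (φ(5),φ(8)) = (9,10) ∈ E(G2) ✓
  (5,9) → (φ(5),φ(9)) = (1,9) ∈ E(G2) ✓
  (5,10) → (φ(5),φ(10)) = (4,9) ∈ E(G2) ✓
  (6,8) → (φ(6),φ(8)) = (6,10) ∈ E(G2) ✓
  (6,10) → (φ(6),φ(10)) = (4,6) ∈ E(G2) ✓
  (7,8) → (φ(7),φ(8)) = (7,10) ∈ E(G2) ✓
  (8,9) → (φ(8),φ(9)) = (1,10) ∈ E(G2) ✓
  (8,10) → (φ(8),φ(10)) = (4,10) ∈ E(G2) ✓
All 28 edges of G1 map to edges of G2, and |E(G1)| = |E(G2)| = 28, so φ is a bijection on edges as well as vertices. Hence G1 ≅ G2.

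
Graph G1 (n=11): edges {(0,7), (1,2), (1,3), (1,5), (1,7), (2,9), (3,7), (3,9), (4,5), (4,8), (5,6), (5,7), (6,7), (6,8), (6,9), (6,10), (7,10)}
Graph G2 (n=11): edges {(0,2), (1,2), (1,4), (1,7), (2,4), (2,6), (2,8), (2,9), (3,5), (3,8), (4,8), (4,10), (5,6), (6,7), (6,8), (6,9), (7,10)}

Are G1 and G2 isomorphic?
Yes, isomorphic

The graphs are isomorphic.
One valid mapping φ: V(G1) → V(G2): 0→0, 1→4, 2→10, 3→1, 4→3, 5→8, 6→6, 7→2, 8→5, 9→7, 10→9

Verify φ preserves adjacency — for each edge of G1, its image is an edge of G2:
  (0,7) → (φ(0),φ(7)) = (0,2) ∈ E(G2) ✓
  (1,2) → (φ(1),φ(2)) = (4,10) ∈ E(G2) ✓
  (1,3) → (φ(1),φ(3)) = (1,4) ∈ E(G2) ✓
  (1,5) → (φ(1),φ(5)) = (4,8) ∈ E(G2) ✓
  (1,7) → (φ(1),φ(7)) = (2,4) ∈ E(G2) ✓
  (2,9) → (φ(2),φ(9)) = (7,10) ∈ E(G2) ✓
  (3,7) → (φ(3),φ(7)) = (1,2) ∈ E(G2) ✓
  (3,9) → (φ(3),φ(9)) = (1,7) ∈ E(G2) ✓
  (4,5) → (φ(4),φ(5)) = (3,8) ∈ E(G2) ✓
  (4,8) → (φ(4),φ(8)) = (3,5) ∈ E(G2) ✓
  (5,6) → (φ(5),φ(6)) = (6,8) ∈ E(G2) ✓
  (5,7) → (φ(5),φ(7)) = (2,8) ∈ E(G2) ✓
  (6,7) → (φ(6),φ(7)) = (2,6) ∈ E(G2) ✓
  (6,8) → (φ(6),φ(8)) = (5,6) ∈ E(G2) ✓
  (6,9) → (φ(6),φ(9)) = (6,7) ∈ E(G2) ✓
  (6,10) → (φ(6),φ(10)) = (6,9) ∈ E(G2) ✓
  (7,10) → (φ(7),φ(10)) = (2,9) ∈ E(G2) ✓
All 17 edges of G1 map to edges of G2, and |E(G1)| = |E(G2)| = 17, so φ is a bijection on edges as well as vertices. Hence G1 ≅ G2.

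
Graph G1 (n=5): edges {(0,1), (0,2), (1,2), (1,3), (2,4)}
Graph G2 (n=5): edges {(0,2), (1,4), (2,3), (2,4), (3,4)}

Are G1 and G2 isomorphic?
Yes, isomorphic

The graphs are isomorphic.
One valid mapping φ: V(G1) → V(G2): 0→3, 1→2, 2→4, 3→0, 4→1

Verify φ preserves adjacency — for each edge of G1, its image is an edge of G2:
  (0,1) → (φ(0),φ(1)) = (2,3) ∈ E(G2) ✓
  (0,2) → (φ(0),φ(2)) = (3,4) ∈ E(G2) ✓
  (1,2) → (φ(1),φ(2)) = (2,4) ∈ E(G2) ✓
  (1,3) → (φ(1),φ(3)) = (0,2) ∈ E(G2) ✓
  (2,4) → (φ(2),φ(4)) = (1,4) ∈ E(G2) ✓
All 5 edges of G1 map to edges of G2, and |E(G1)| = |E(G2)| = 5, so φ is a bijection on edges as well as vertices. Hence G1 ≅ G2.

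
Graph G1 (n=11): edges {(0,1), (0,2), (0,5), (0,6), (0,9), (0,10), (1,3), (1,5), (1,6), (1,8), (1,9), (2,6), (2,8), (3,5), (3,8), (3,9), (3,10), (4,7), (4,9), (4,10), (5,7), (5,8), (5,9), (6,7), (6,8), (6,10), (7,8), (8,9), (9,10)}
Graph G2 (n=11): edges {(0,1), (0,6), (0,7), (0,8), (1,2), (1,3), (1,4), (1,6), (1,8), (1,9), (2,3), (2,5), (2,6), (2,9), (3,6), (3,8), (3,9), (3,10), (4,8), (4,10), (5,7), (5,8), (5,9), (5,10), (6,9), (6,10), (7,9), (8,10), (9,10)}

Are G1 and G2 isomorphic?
Yes, isomorphic

The graphs are isomorphic.
One valid mapping φ: V(G1) → V(G2): 0→10, 1→3, 2→4, 3→2, 4→7, 5→6, 6→8, 7→0, 8→1, 9→9, 10→5

Verify φ preserves adjacency — for each edge of G1, its image is an edge of G2:
  (0,1) → (φ(0),φ(1)) = (3,10) ∈ E(G2) ✓
  (0,2) → (φ(0),φ(2)) = (4,10) ∈ E(G2) ✓
  (0,5) → (φ(0),φ(5)) = (6,10) ∈ E(G2) ✓
  (0,6) → (φ(0),φ(6)) = (8,10) ∈ E(G2) ✓
  (0,9) → (φ(0),φ(9)) = (9,10) ∈ E(G2) ✓
  (0,10) → (φ(0),φ(10)) = (5,10) ∈ E(G2) ✓
  (1,3) → (φ(1),φ(3)) = (2,3) ∈ E(G2) ✓
  (1,5) → (φ(1),φ(5)) = (3,6) ∈ E(G2) ✓
  (1,6) → (φ(1),φ(6)) = (3,8) ∈ E(G2) ✓
  (1,8) → (φ(1),φ(8)) = (1,3) ∈ E(G2) ✓
  (1,9) → (φ(1),φ(9)) = (3,9) ∈ E(G2) ✓
  (2,6) → (φ(2),φ(6)) = (4,8) ∈ E(G2) ✓
  (2,8) → (φ(2),φ(8)) = (1,4) ∈ E(G2) ✓
  (3,5) → (φ(3),φ(5)) = (2,6) ∈ E(G2) ✓
  (3,8) → (φ(3),φ(8)) = (1,2) ∈ E(G2) ✓
  (3,9) → (φ(3),φ(9)) = (2,9) ∈ E(G2) ✓
  (3,10) → (φ(3),φ(10)) = (2,5) ∈ E(G2) ✓
  (4,7) → (φ(4),φ(7)) = (0,7) ∈ E(G2) ✓
  (4,9) → (φ(4),φ(9)) = (7,9) ∈ E(G2) ✓
  (4,10) → (φ(4),φ(10)) = (5,7) ∈ E(G2) ✓
  (5,7) → (φ(5),φ(7)) = (0,6) ∈ E(G2) ✓
  (5,8) → (φ(5),φ(8)) = (1,6) ∈ E(G2) ✓
  (5,9) → (φ(5),φ(9)) = (6,9) ∈ E(G2) ✓
  (6,7) → (φ(6),φ(7)) = (0,8) ∈ E(G2) ✓
  (6,8) → (φ(6),φ(8)) = (1,8) ∈ E(G2) ✓
  (6,10) → (φ(6),φ(10)) = (5,8) ∈ E(G2) ✓
  (7,8) → (φ(7),φ(8)) = (0,1) ∈ E(G2) ✓
  (8,9) → (φ(8),φ(9)) = (1,9) ∈ E(G2) ✓
  (9,10) → (φ(9),φ(10)) = (5,9) ∈ E(G2) ✓
All 29 edges of G1 map to edges of G2, and |E(G1)| = |E(G2)| = 29, so φ is a bijection on edges as well as vertices. Hence G1 ≅ G2.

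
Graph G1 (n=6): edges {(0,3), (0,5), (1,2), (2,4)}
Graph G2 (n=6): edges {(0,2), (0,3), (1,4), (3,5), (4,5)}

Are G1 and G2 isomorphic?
No, not isomorphic

The graphs are NOT isomorphic.

Connected components of G1: 2 component(s) with vertex sets [[0, 3, 5], [1, 2, 4]], sizes [3, 3].
Connected components of G2: 1 component(s) with vertex sets [[0, 1, 2, 3, 4, 5]], sizes [6].
The number of connected components (and the multiset of component sizes) is an isomorphism invariant — an isomorphism maps each component of G1 bijectively onto a component of G2. Since G1 has 2 component(s) and G2 has 1, they cannot be isomorphic.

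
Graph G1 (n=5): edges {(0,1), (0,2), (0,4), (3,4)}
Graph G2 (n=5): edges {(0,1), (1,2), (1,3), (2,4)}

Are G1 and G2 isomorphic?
Yes, isomorphic

The graphs are isomorphic.
One valid mapping φ: V(G1) → V(G2): 0→1, 1→0, 2→3, 3→4, 4→2

Verify φ preserves adjacency — for each edge of G1, its image is an edge of G2:
  (0,1) → (φ(0),φ(1)) = (0,1) ∈ E(G2) ✓
  (0,2) → (φ(0),φ(2)) = (1,3) ∈ E(G2) ✓
  (0,4) → (φ(0),φ(4)) = (1,2) ∈ E(G2) ✓
  (3,4) → (φ(3),φ(4)) = (2,4) ∈ E(G2) ✓
All 4 edges of G1 map to edges of G2, and |E(G1)| = |E(G2)| = 4, so φ is a bijection on edges as well as vertices. Hence G1 ≅ G2.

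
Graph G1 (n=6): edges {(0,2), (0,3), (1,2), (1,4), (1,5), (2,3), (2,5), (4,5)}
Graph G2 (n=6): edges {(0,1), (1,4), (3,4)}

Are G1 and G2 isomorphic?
No, not isomorphic

The graphs are NOT isomorphic.

Connected components of G1: 1 component(s) with vertex sets [[0, 1, 2, 3, 4, 5]], sizes [6].
Connected components of G2: 3 component(s) with vertex sets [[2], [5], [0, 1, 3, 4]], sizes [1, 1, 4].
The number of connected components (and the multiset of component sizes) is an isomorphism invariant — an isomorphism maps each component of G1 bijectively onto a component of G2. Since G1 has 1 component(s) and G2 has 3, they cannot be isomorphic.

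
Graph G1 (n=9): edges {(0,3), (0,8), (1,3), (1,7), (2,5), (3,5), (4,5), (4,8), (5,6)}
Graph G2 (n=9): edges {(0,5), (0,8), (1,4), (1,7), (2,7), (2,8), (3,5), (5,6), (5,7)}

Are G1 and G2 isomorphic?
Yes, isomorphic

The graphs are isomorphic.
One valid mapping φ: V(G1) → V(G2): 0→2, 1→1, 2→6, 3→7, 4→0, 5→5, 6→3, 7→4, 8→8

Verify φ preserves adjacency — for each edge of G1, its image is an edge of G2:
  (0,3) → (φ(0),φ(3)) = (2,7) ∈ E(G2) ✓
  (0,8) → (φ(0),φ(8)) = (2,8) ∈ E(G2) ✓
  (1,3) → (φ(1),φ(3)) = (1,7) ∈ E(G2) ✓
  (1,7) → (φ(1),φ(7)) = (1,4) ∈ E(G2) ✓
  (2,5) → (φ(2),φ(5)) = (5,6) ∈ E(G2) ✓
  (3,5) → (φ(3),φ(5)) = (5,7) ∈ E(G2) ✓
  (4,5) → (φ(4),φ(5)) = (0,5) ∈ E(G2) ✓
  (4,8) → (φ(4),φ(8)) = (0,8) ∈ E(G2) ✓
  (5,6) → (φ(5),φ(6)) = (3,5) ∈ E(G2) ✓
All 9 edges of G1 map to edges of G2, and |E(G1)| = |E(G2)| = 9, so φ is a bijection on edges as well as vertices. Hence G1 ≅ G2.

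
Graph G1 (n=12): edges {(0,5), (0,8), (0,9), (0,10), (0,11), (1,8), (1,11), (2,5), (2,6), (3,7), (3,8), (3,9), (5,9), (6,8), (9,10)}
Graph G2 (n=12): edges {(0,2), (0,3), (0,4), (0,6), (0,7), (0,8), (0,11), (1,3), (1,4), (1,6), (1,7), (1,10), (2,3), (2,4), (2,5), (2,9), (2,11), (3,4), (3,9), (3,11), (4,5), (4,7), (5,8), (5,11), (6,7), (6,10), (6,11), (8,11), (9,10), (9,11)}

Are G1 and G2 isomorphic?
No, not isomorphic

The graphs are NOT isomorphic.

Connected components of G1: 2 component(s) with vertex sets [[4], [0, 1, 2, 3, 5, 6, 7, 8, 9, 10, 11]], sizes [1, 11].
Connected components of G2: 1 component(s) with vertex sets [[0, 1, 2, 3, 4, 5, 6, 7, 8, 9, 10, 11]], sizes [12].
The number of connected components (and the multiset of component sizes) is an isomorphism invariant — an isomorphism maps each component of G1 bijectively onto a component of G2. Since G1 has 2 component(s) and G2 has 1, they cannot be isomorphic.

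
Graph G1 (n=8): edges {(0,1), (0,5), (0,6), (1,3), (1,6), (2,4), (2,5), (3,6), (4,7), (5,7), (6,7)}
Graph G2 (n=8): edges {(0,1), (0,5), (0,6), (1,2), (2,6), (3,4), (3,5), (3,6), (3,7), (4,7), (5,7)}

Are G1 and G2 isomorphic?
Yes, isomorphic

The graphs are isomorphic.
One valid mapping φ: V(G1) → V(G2): 0→5, 1→7, 2→1, 3→4, 4→2, 5→0, 6→3, 7→6

Verify φ preserves adjacency — for each edge of G1, its image is an edge of G2:
  (0,1) → (φ(0),φ(1)) = (5,7) ∈ E(G2) ✓
  (0,5) → (φ(0),φ(5)) = (0,5) ∈ E(G2) ✓
  (0,6) → (φ(0),φ(6)) = (3,5) ∈ E(G2) ✓
  (1,3) → (φ(1),φ(3)) = (4,7) ∈ E(G2) ✓
  (1,6) → (φ(1),φ(6)) = (3,7) ∈ E(G2) ✓
  (2,4) → (φ(2),φ(4)) = (1,2) ∈ E(G2) ✓
  (2,5) → (φ(2),φ(5)) = (0,1) ∈ E(G2) ✓
  (3,6) → (φ(3),φ(6)) = (3,4) ∈ E(G2) ✓
  (4,7) → (φ(4),φ(7)) = (2,6) ∈ E(G2) ✓
  (5,7) → (φ(5),φ(7)) = (0,6) ∈ E(G2) ✓
  (6,7) → (φ(6),φ(7)) = (3,6) ∈ E(G2) ✓
All 11 edges of G1 map to edges of G2, and |E(G1)| = |E(G2)| = 11, so φ is a bijection on edges as well as vertices. Hence G1 ≅ G2.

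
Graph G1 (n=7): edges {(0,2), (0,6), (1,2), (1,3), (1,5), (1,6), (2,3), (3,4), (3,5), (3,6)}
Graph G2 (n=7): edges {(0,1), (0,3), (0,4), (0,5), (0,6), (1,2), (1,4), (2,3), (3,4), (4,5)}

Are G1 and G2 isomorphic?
Yes, isomorphic

The graphs are isomorphic.
One valid mapping φ: V(G1) → V(G2): 0→2, 1→4, 2→3, 3→0, 4→6, 5→5, 6→1

Verify φ preserves adjacency — for each edge of G1, its image is an edge of G2:
  (0,2) → (φ(0),φ(2)) = (2,3) ∈ E(G2) ✓
  (0,6) → (φ(0),φ(6)) = (1,2) ∈ E(G2) ✓
  (1,2) → (φ(1),φ(2)) = (3,4) ∈ E(G2) ✓
  (1,3) → (φ(1),φ(3)) = (0,4) ∈ E(G2) ✓
  (1,5) → (φ(1),φ(5)) = (4,5) ∈ E(G2) ✓
  (1,6) → (φ(1),φ(6)) = (1,4) ∈ E(G2) ✓
  (2,3) → (φ(2),φ(3)) = (0,3) ∈ E(G2) ✓
  (3,4) → (φ(3),φ(4)) = (0,6) ∈ E(G2) ✓
  (3,5) → (φ(3),φ(5)) = (0,5) ∈ E(G2) ✓
  (3,6) → (φ(3),φ(6)) = (0,1) ∈ E(G2) ✓
All 10 edges of G1 map to edges of G2, and |E(G1)| = |E(G2)| = 10, so φ is a bijection on edges as well as vertices. Hence G1 ≅ G2.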